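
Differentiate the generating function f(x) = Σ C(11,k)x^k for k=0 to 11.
Σ k·C(11,k)x^(k-1) for k=1 to 11
Term-by-term differentiation gives Σ k·C(11,k)x^{k-1} for k=1 to 11.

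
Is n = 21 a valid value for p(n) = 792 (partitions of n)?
Yes

Solution: Pentagonal recurrence p(n) = p(n−1) + p(n−2) − p(n−5) − p(n−7) + …: p(21) = p(20) + p(19) − p(16) − p(14) + p(9) + p(6) = 627 + 490 − 231 − 135 + 30 + 11 = 792, which equals 792.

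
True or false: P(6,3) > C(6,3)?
True
P(6,3) = 120 and C(6,3) = 20; P(n,r) = r! × C(n,r) so P > C whenever r ≥ 2.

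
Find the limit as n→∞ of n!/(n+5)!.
0

Reasoning: n!/(n+5)! = 1/[(n+1)(n+2)···(n+5)] → 0 as n → ∞.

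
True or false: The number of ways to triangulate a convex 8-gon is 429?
False
Triangulations of a convex 8-gon are counted by the Catalan number C_6: C_6 = C(12,6)/(6+1) = 924/7 = 132.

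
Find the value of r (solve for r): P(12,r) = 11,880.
4

Working:
P(12,r) = 12·11·…·(12−r+1), a product of r factors. Multiplying down from 12: 12 = 12; 12·11 = 132; 12·11·10 = 1,320; 12·11·10·9 = 11,880 ✓ (4 factors). So r = 4.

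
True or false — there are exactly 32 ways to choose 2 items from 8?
C(8,2) = 28 ≠ 32.
Final answer: False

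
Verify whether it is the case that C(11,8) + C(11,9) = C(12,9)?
True

Explanation: Pascal's identity: LHS = 165 + 55 = 220; RHS = C(12,9) = 220. Both sides agree, so the statement holds.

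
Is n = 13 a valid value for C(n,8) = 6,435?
No

Explanation: C(13,8) = 13·12·11·10·9·8·7·6/8! = 51,891,840/40,320 = 1,287, which does not equal 6,435.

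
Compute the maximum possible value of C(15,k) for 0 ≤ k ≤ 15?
6,435

Explanation: Maximum at k = 7 or k = 8: C(15,7) = 6,435.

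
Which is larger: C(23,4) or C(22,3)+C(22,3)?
C(23,4)

Explanation: C(23,4)=8,855; C(22,3)+C(22,3)=1,540+1,540=3,080.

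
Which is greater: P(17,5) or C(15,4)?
P(17,5)

P(17,5)=742,560, C(15,4)=1,365.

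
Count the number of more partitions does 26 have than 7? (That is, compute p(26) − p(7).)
2,421

Working:
Pentagonal recurrence p(n) = p(n−1) + p(n−2) − p(n−5) − p(n−7) + …: p(26) = p(25) + p(24) − p(21) − p(19) + p(14) + p(11) − p(4) − p(0) = 1,958 + 1,575 − 792 − 490 + 135 + 56 − 5 − 1 = 2,436.
p(7) = p(6) + p(5) − p(2) − p(0) = 11 + 7 − 2 − 1 = 15.
Difference = 2,436 − 15 = 2,421.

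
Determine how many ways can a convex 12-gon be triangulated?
Using the Catalan number formula: C_n = C(2n, n) / (n+1)
C_10 = C(20, 10) / (10+1)
     = 184756 / 11
     = 16,796
Final answer: 16,796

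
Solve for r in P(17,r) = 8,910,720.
6

Solution: P(17,r) = 17·16·…·(17−r+1), a product of r factors. Multiplying down from 17: 17 = 17; 17·16 = 272; 17·16·15 = 4,080; 17·16·15·14 = 57,120; 17·16·15·14·13 = 742,560; 17·16·15·14·13·12 = 8,910,720 ✓ (6 factors). So r = 6.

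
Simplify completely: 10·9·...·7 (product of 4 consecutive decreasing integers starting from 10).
5,040

This is P(10,4) = 10!/(6)! = 5,040.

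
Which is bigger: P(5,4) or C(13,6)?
C(13,6)

Explanation: P(5,4)=120, C(13,6)=1,716.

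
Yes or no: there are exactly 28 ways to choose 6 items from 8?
Yes

Working:
C(8,6) = 28.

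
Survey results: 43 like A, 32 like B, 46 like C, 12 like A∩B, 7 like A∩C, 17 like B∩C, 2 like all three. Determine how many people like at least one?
87

|A∪B∪C| = 43+32+46-12-7-17+2 = 87.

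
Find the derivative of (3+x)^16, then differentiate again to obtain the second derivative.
240(3+x)^14
First derivative: 16(3+x)^{15}. Second derivative: 16·15·(3+x)^{14} = 240(3+x)^{14}.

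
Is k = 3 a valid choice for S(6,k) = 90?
Yes

Working:
S(6,3) = 3·S(5,3) + S(5,2) = 3·25 + 15 = 90, which equals 90.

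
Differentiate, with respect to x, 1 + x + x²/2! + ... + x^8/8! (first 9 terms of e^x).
1 + x + x²/2! + ... + x^7/7!
Differentiating term by term gives the first 8 terms of e^x.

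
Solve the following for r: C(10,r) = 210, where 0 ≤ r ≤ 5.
4

C(10,r) is increasing for 0 ≤ r ≤ 5. Stepping up (C(10,r+1) = C(10,r)·(10−r)/(r+1)): C(10,1) = 10, C(10,2) = 45, C(10,3) = 120, C(10,4) = 210 ✓. So r = 4.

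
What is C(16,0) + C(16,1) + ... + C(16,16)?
65,536

Reasoning: Sum of binomial coefficients = 2^16 = 65,536.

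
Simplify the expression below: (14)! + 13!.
93,405,312,000

Solution: (14)! + 13! = (14)·13! + 13! = (14+1)·13! = 15·13! = 93,405,312,000.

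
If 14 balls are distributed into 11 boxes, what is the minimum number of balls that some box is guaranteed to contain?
2

Pigeonhole: ⌈14/11⌉ = 2.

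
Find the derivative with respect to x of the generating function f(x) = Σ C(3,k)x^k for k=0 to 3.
Σ k·C(3,k)x^(k-1) for k=1 to 3
Term-by-term differentiation gives Σ k·C(3,k)x^{k-1} for k=1 to 3.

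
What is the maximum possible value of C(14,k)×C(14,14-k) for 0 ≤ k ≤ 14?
C(14,k)·C(14,14-k) = C(14,k)², maximised at the centre k = 7: C(14,7)² = 11,778,624.
Final answer: 11,778,624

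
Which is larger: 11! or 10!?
11!
11!=39,916,800, 10!=3,628,800. 11! > 10!.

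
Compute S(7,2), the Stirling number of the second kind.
63
Using the Stirling recurrence: S(n,k) = k·S(n-1,k) + S(n-1,k-1)
S(7,2) = 2·S(6,2) + S(6,1)
         = 2·31 + 1
         = 62 + 1
         = 63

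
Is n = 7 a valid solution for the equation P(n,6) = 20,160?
No

Reasoning: P(7,6) = 7·6·5·4·3·2 = 5,040, which does not equal 20,160.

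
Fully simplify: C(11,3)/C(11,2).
C(n,k+1)/C(n,k) = (n−k)/(k+1). Here (11−2)/(2+1) = 9/3 = 3.
Final answer: 3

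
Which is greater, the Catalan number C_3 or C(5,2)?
C(5,2)
C_3 = C(6,3)/(3+1) = 20/4 = 5; C(5,2) = 10.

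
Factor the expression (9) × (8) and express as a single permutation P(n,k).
Product of 2 consecutive descending integers starting at 9: P(9,2) = 9!/7! = 72.
Final answer: P(9,2) = 9!/(7)!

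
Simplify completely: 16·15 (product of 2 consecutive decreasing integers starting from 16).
This is P(16,2) = 16!/(14)! = 240.
Final answer: 240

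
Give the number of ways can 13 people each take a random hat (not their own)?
2,290,792,932

Reasoning: Using D(n) = (n-1)[D(n-1) + D(n-2)]:
D(13) = (13-1) × [D(12) + D(11)]
      = 12 × [176214841 + 14684570]
      = 12 × 190899411
      = 2,290,792,932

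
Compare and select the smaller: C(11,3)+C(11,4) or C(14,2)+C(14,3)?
C(14,2)+C(14,3)

First=495, Second=455.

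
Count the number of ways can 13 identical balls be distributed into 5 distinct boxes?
2,380

Solution: C(13+5-1, 5-1) = C(17, 4) = 2,380.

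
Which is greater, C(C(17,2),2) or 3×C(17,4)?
C(C(17,2),2)

Reasoning: C(C(17,2),2)=9,180, 3×C(17,4)=7,140.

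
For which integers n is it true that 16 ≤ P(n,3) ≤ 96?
4, 5
P(3,3)=6; P(4,3)=24; P(5,3)=60; P(6,3)=120. So valid n = 4, 5.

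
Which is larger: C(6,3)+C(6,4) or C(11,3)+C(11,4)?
C(11,3)+C(11,4)

Reasoning: First=35, Second=495.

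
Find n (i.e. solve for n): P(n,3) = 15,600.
26

Explanation: P(n,3) = n(n−1)(n−2) is increasing in n; n(n−1)(n−2) ≈ (n−1)^3 = 15,600 gives n ≈ 26.0. Check: P(24,3) = 12,144, P(25,3) = 13,800, P(26,3) = 15,600 ✓. So n = 26.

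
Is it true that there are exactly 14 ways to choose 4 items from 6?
False

Explanation: C(6,4) = 15 ≠ 14.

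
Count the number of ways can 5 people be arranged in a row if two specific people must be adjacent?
Treat pair as unit: (5-1)! arrangements × 2 internal orders = 48.
Final answer: 48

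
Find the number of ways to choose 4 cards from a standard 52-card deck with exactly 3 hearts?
11,154

Explanation: 13 hearts and 39 non-hearts: C(13,3) × C(39,1) = 286 × 39 = 11,154.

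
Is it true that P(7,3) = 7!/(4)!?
True

Solution: Permutation formula P(n,k) = n!/(n-k)!: 7!/4! = 5,040/24 = 210 = P(7,3). The statement holds.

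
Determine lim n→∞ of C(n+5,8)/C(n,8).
1

Reasoning: Both numerator and denominator grow as n^8/8! for large n, so the ratio → 1.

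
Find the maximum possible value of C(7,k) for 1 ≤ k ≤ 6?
35

Solution: C(7,k) is maximised at the centre of the row: C(7,3) = 35.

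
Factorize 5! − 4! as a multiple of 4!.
4 × 4! = 96

Explanation: 5! − 4! = 5·4! − 4! = (5 − 1)·4! = 4 × 4! = 96.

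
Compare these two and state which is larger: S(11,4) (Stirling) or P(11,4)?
S(11,4)

Solution: S(11,4) = 4·S(10,4) + S(10,3) = 4·34,105 + 9,330 = 145,750; P(11,4) = 7,920.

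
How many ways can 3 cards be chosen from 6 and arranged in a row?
120

Working:
P(6,3) = 6!/(6-3)! = 120.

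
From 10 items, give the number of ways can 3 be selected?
C(10,3) = 10! / (3! × (10-3)!)
         = 10! / (3! × 7!)
         = 120
Final answer: 120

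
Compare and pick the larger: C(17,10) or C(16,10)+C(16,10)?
C(17,10)

Reasoning: C(17,10)=19,448; C(16,10)+C(16,10)=8,008+8,008=16,016.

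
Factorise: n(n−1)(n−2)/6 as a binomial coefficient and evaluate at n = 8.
C(n,3); C(8,3) = 56

Explanation: n(n−1)(n−2)/6 = n!/(3!(n−3)!) = C(n,3). At n = 8: C(8,3) = 56.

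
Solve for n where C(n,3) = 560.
C(n,3) = n(n−1)(n−2)/3! is increasing in n, and n(n−1)(n−2) = 3!·560 = 3,360 ≈ (n−1)^3 gives n ≈ 16.0. Check: C(14,3) = 364, C(15,3) = 455, C(16,3) = 560 ✓. So n = 16.
Final answer: 16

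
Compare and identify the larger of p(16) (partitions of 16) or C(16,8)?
C(16,8)

Reasoning: Pentagonal recurrence p(n) = p(n−1) + p(n−2) − p(n−5) − p(n−7) + …: p(16) = p(15) + p(14) − p(11) − p(9) + p(4) + p(1) = 176 + 135 − 56 − 30 + 5 + 1 = 231; C(16,8) = 12,870.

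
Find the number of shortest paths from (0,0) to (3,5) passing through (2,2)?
24

Reasoning: To (2,2): C(4,2)=6. From there: C(4,1)=4. Total: 24.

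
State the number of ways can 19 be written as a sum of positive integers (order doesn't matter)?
490

Explanation: Pentagonal recurrence p(n) = p(n−1) + p(n−2) − p(n−5) − p(n−7) + …: p(19) = p(18) + p(17) − p(14) − p(12) + p(7) + p(4) = 385 + 297 − 135 − 77 + 15 + 5 = 490.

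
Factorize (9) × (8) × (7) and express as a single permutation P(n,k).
P(9,3) = 9!/(6)!

Working:
Product of 3 consecutive descending integers starting at 9: P(9,3) = 9!/6! = 504.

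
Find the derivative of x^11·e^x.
(11x^10 + x^11)e^x

Working:
Product rule: d/dx[x^11]·e^x + x^11·d/dx[e^x] = 11x^{10}e^x + x^11e^x.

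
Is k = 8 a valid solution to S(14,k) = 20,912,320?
Yes

Explanation: S(14,8) = 8·S(13,8) + S(13,7) = 8·1,899,612 + 5,715,424 = 20,912,320, which equals 20,912,320.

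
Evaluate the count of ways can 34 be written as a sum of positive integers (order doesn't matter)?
12,310

Solution: Pentagonal recurrence p(n) = p(n−1) + p(n−2) − p(n−5) − p(n−7) + …: p(34) = p(33) + p(32) − p(29) − p(27) + p(22) + p(19) − p(12) − p(8) = 10,143 + 8,349 − 4,565 − 3,010 + 1,002 + 490 − 77 − 22 = 12,310.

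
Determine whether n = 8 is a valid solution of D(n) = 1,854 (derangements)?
No

Working:
D(8) = (8-1)·[D(7) + D(6)] = 7·[1,854 + 265] = 14,833, which does not equal 1,854.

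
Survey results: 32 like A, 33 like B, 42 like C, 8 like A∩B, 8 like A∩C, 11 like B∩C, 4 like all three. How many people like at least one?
|A∪B∪C| = 32+33+42-8-8-11+4 = 84.
Final answer: 84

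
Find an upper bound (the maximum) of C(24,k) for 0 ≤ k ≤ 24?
2,704,156

Working:
Maximum at k = 12: C(24,12) = 2,704,156.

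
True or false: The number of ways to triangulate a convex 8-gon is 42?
False

Working:
Triangulations of a convex 8-gon are counted by the Catalan number C_6: C_6 = C(12,6)/(6+1) = 924/7 = 132.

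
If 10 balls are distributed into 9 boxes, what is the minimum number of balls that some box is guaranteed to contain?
2

Solution: Pigeonhole: ⌈10/9⌉ = 2.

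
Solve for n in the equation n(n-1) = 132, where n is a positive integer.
12

Explanation: n² − n − 132 = 0, so n = (1 ± √(1 + 4·132))/2 = (1 ± √529)/2 = (1 ± 23)/2, i.e. n = 12 or n = -11. Taking the positive root, n = 12 (check: 12×11 = 132).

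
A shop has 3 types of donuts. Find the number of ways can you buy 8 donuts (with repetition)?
Stars and bars: C(8+3-1, 8) = C(10, 8) = 45.
Final answer: 45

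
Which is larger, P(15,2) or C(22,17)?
C(22,17)

P(15,2)=210, C(22,17)=26,334.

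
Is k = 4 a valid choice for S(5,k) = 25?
S(5,4) = 4·S(4,4) + S(4,3) = 4·1 + 6 = 10, which does not equal 25.
Final answer: No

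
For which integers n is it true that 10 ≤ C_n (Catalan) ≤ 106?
C_3=5; C_4=14; C_5=42; C_6=132. So valid n = 4, 5.
Final answer: 4, 5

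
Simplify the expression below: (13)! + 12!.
6,706,022,400

Solution: (13)! + 12! = (13)·12! + 12! = (13+1)·12! = 14·12! = 6,706,022,400.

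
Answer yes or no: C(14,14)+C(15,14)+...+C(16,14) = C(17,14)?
Hockey stick identity gives Σ = C(17,15) = 136; RHS C(17,14) = 680.

Answer: No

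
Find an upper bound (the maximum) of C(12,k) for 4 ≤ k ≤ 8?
924
C(12,k) is maximised at the centre of the row: C(12,6) = 924.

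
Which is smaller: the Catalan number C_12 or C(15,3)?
C(15,3)

Working:
C_12 = C(24,12)/(12+1) = 2,704,156/13 = 208,012; C(15,3) = 455.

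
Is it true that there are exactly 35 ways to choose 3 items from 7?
True

Reasoning: C(7,3) = 35.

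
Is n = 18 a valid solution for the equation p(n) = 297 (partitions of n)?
No

Working:
Pentagonal recurrence p(n) = p(n−1) + p(n−2) − p(n−5) − p(n−7) + …: p(18) = p(17) + p(16) − p(13) − p(11) + p(6) + p(3) = 297 + 231 − 101 − 56 + 11 + 3 = 385, which does not equal 297.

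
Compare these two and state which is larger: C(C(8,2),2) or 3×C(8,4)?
C(C(8,2),2)

Explanation: C(C(8,2),2)=378, 3×C(8,4)=210.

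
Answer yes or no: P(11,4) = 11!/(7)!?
Yes

Working:
Permutation formula P(n,k) = n!/(n-k)!: 11!/7! = 39,916,800/5,040 = 7,920 = P(11,4). The statement holds.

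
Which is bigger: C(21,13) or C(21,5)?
C(21,13)=203,490, C(21,5)=20,349.

Answer: C(21,13)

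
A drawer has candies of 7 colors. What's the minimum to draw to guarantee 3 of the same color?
15

Working:
Worst case: 2 of each = 14. One more: 15.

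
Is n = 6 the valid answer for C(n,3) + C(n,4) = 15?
C(6,3) + C(6,4) = 20 + 15 = 35, which does not equal 15.
Final answer: No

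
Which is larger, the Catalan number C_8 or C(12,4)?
C_8

Working:
C_8 = C(16,8)/(8+1) = 12,870/9 = 1,430; C(12,4) = 495.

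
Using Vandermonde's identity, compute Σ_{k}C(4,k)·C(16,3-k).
1,140

Solution: = C(4+16,3) = C(20,3) = 1,140.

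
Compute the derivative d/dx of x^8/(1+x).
(8x^7(1+x) - x^8)/(1+x)²
Quotient rule: [8x^{7}(1+x) - x^8]/(1+x)².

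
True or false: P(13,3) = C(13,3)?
False

Explanation: P(13,3) = 1,716 and C(13,3) = 286; P(n,r) = r! × C(n,r) so P > C whenever r ≥ 2.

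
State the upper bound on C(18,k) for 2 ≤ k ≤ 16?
C(18,k) is maximised at the centre of the row: C(18,9) = 48,620.

Answer: 48,620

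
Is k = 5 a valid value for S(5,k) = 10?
No
S(5,5) = 5·S(4,5) + S(4,4) = 5·0 + 1 = 1, which does not equal 10.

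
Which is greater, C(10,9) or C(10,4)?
C(10,4)
C(10,9)=10, C(10,4)=210.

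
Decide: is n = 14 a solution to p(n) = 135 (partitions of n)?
Pentagonal recurrence p(n) = p(n−1) + p(n−2) − p(n−5) − p(n−7) + …: p(14) = p(13) + p(12) − p(9) − p(7) + p(2) = 101 + 77 − 30 − 15 + 2 = 135, which equals 135.
Final answer: Yes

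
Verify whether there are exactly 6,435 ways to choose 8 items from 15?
True

Explanation: C(15,8) = 6,435.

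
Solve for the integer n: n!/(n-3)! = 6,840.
20

Working:
n!/(n-3)! = n×(n-1)×(n-2), a product of 3 consecutive integers ≈ (n−1)^3. 6,840^(1/3) + 1 ≈ 20.0; check n = 20: 20×19×18 = 6,840 ✓. So n = 20.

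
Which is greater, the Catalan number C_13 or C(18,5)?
C_13 = C(26,13)/(13+1) = 10,400,600/14 = 742,900; C(18,5) = 8,568.

Answer: C_13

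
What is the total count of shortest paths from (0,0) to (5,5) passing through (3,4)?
105

Reasoning: To (3,4): C(7,3)=35. From there: C(3,2)=3. Total: 105.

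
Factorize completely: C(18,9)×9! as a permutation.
P(18,9)

Working:
C(18,9)×9! = [18!/(9!(9)!)]×9! = 18!/(9)! = P(18,9) = 17,643,225,600.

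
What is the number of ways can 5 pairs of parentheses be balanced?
42
Using the Catalan number formula: C_n = C(2n, n) / (n+1)
C_5 = C(10, 5) / (5+1)
     = 252 / 6
     = 42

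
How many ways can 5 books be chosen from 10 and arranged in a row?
30,240

Working:
P(10,5) = 10!/(10-5)! = 30,240.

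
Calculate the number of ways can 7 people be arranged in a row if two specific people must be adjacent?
Treat pair as unit: (7-1)! arrangements × 2 internal orders = 1,440.
Final answer: 1,440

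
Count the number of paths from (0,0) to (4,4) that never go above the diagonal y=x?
14

Reasoning: Counted by the Catalan number C_4: C_4 = C(8,4)/(4+1) = 70/5 = 14.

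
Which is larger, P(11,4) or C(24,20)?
P(11,4)=7,920, C(24,20)=10,626.
Final answer: C(24,20)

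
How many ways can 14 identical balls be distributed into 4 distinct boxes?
C(14+4-1, 4-1) = C(17, 3) = 680.
Final answer: 680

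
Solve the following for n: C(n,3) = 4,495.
31

Reasoning: C(n,3) = n(n−1)(n−2)/3! is increasing in n, and n(n−1)(n−2) = 3!·4,495 = 26,970 ≈ (n−1)^3 gives n ≈ 31.0. Check: C(29,3) = 3,654, C(30,3) = 4,060, C(31,3) = 4,495 ✓. So n = 31.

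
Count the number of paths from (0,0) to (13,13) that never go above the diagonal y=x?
742,900

Explanation: Counted by the Catalan number C_13: C_13 = C(26,13)/(13+1) = 10,400,600/14 = 742,900.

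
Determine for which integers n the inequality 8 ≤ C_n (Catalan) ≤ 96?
4, 5
C_3=5; C_4=14; C_5=42; C_6=132. So valid n = 4, 5.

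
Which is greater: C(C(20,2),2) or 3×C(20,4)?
C(C(20,2),2)=17,955, 3×C(20,4)=14,535.

Answer: C(C(20,2),2)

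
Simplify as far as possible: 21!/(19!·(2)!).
210

Explanation: This is C(21,19) = 210.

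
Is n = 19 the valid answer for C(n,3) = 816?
No

C(19,3) = 19·18·17/3! = 5,814/6 = 969, which does not equal 816.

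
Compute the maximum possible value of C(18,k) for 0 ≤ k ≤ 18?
48,620

Reasoning: Maximum at k = 9: C(18,9) = 48,620.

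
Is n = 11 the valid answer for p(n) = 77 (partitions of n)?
No

Reasoning: Pentagonal recurrence p(n) = p(n−1) + p(n−2) − p(n−5) − p(n−7) + …: p(11) = p(10) + p(9) − p(6) − p(4) = 42 + 30 − 11 − 5 = 56, which does not equal 77.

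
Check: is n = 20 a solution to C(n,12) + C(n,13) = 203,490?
Yes

Reasoning: C(20,12) + C(20,13) = 125,970 + 77,520 = 203,490, which equals 203,490.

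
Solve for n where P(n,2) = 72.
P(n,2) = n(n−1) is increasing in n; n(n−1) ≈ (n−0.5)^2 = 72 gives n ≈ 9.0. Check: P(7,2) = 42, P(8,2) = 56, P(9,2) = 72 ✓. So n = 9.

Answer: 9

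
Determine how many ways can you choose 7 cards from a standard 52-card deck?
133,784,560

C(52,7) = 133,784,560.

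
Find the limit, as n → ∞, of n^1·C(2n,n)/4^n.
∞

C(2n,n) ~ 4^n/√(πn), so n^1·C(2n,n)/4^n ~ n^(1 − 1/2)/√π → ∞.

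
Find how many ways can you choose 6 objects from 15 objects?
C(15,6) = 15! / (6! × (15-6)!)
         = 15! / (6! × 9!)
         = 5,005

Answer: 5,005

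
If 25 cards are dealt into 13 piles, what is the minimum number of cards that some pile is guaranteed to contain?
Pigeonhole: ⌈25/13⌉ = 2.
Final answer: 2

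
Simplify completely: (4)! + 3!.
30

Working:
(4)! + 3! = (4)·3! + 3! = (4+1)·3! = 5·3! = 30.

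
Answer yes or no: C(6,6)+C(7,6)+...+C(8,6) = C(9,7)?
Hockey stick identity gives Σ = C(9,7) = 36; RHS C(9,7) = 36.

Answer: Yes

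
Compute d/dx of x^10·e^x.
(10x^9 + x^10)e^x

Solution: Product rule: d/dx[x^10]·e^x + x^10·d/dx[e^x] = 10x^{9}e^x + x^10e^x.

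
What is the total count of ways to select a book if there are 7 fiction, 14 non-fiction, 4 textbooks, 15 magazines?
40

By the addition principle: 7 + 14 + 4 + 15 = 40.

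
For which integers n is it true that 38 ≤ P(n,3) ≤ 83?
5

Explanation: P(4,3)=24; P(5,3)=60; P(6,3)=120. So valid n = 5.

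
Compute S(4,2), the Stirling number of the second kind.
7

Using the Stirling recurrence: S(n,k) = k·S(n-1,k) + S(n-1,k-1)
S(4,2) = 2·S(3,2) + S(3,1)
         = 2·3 + 1
         = 6 + 1
         = 7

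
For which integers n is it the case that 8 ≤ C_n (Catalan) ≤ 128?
4, 5

Explanation: C_3=5; C_4=14; C_5=42; C_6=132. So valid n = 4, 5.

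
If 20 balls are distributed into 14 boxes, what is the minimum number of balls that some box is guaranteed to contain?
2
Pigeonhole: ⌈20/14⌉ = 2.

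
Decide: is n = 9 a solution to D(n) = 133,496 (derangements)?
D(9) = (9-1)·[D(8) + D(7)] = 8·[14,833 + 1,854] = 133,496, which equals 133,496.

Answer: Yes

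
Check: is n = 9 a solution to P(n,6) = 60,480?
Yes

Reasoning: P(9,6) = 9·8·7·6·5·4 = 60,480, which equals 60,480.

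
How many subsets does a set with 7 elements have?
Each element can be included or excluded: 2^7 = 128.

Answer: 128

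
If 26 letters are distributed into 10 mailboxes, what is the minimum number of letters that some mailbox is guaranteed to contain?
3

Pigeonhole: ⌈26/10⌉ = 3.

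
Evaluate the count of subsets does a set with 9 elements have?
512

Each element can be included or excluded: 2^9 = 512.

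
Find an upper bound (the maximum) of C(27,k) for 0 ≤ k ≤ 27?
20,058,300

Working:
Maximum at k = 13 or k = 14: C(27,13) = 20,058,300.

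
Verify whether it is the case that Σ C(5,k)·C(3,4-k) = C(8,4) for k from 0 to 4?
True

Working:
Vandermonde's identity gives C(8,4) = 70; RHS C(8,4) = 70.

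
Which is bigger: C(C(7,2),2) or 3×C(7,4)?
C(C(7,2),2)
C(C(7,2),2)=210, 3×C(7,4)=105.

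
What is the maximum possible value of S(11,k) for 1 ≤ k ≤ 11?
Row S(11,k) for k = 1..11 (via S(n,k) = k·S(n−1,k) + S(n−1,k−1)): 1, 1,023, 28,501, 145,750, 246,730, 179,487, 63,987, 11,880, 1,155, 55, 1. The row is unimodal; maximum at k = 5: 246,730.

Answer: 246,730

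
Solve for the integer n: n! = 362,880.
n! is strictly increasing. 7! = 5,040, 8! = 40,320, 9! = 362,880 ✓. So n = 9.
Final answer: 9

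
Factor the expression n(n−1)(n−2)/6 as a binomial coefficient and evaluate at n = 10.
C(n,3); C(10,3) = 120
n(n−1)(n−2)/6 = n!/(3!(n−3)!) = C(n,3). At n = 10: C(10,3) = 120.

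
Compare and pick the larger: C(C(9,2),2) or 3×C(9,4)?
C(C(9,2),2)

Explanation: C(C(9,2),2)=630, 3×C(9,4)=378.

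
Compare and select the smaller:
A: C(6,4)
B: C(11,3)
A

Working:
A=C(6,4)=15, B=C(11,3)=165.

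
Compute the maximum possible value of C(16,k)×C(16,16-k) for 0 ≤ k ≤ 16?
165,636,900

Reasoning: C(16,k)·C(16,16-k) = C(16,k)², maximised at the centre k = 8: C(16,8)² = 165,636,900.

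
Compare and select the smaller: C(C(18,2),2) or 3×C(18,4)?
3×C(18,4)

Explanation: C(C(18,2),2)=11,628, 3×C(18,4)=9,180.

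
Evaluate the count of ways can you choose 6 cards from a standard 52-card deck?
C(52,6) = 20,358,520.

Answer: 20,358,520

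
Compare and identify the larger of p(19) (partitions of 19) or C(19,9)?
Pentagonal recurrence p(n) = p(n−1) + p(n−2) − p(n−5) − p(n−7) + …: p(19) = p(18) + p(17) − p(14) − p(12) + p(7) + p(4) = 385 + 297 − 135 − 77 + 15 + 5 = 490; C(19,9) = 92,378.

Answer: C(19,9)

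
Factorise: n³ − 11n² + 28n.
n³ − 11n² + 28n = n(n² − 11n + 28) = n(n − 4)(n − 7).
Final answer: n(n − 4)(n − 7)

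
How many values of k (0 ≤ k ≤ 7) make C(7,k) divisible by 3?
2

Checking C(7,k) mod 3 for k = 0..7: divisible at k = 2, 5. That's 2 values.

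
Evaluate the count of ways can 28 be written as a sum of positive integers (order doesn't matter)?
3,718

Solution: Pentagonal recurrence p(n) = p(n−1) + p(n−2) − p(n−5) − p(n−7) + …: p(28) = p(27) + p(26) − p(23) − p(21) + p(16) + p(13) − p(6) − p(2) = 3,010 + 2,436 − 1,255 − 792 + 231 + 101 − 11 − 2 = 3,718.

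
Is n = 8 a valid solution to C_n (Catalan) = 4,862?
No

Working:
C_8 = C(16,8)/(8+1) = 12,870/9 = 1,430, which does not equal 4,862.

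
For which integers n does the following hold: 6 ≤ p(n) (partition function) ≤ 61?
Tabulating p(n) via p(n) = p(n−1) + p(n−2) − p(n−5) − p(n−7) + …: p(4)=5; p(5)=7; p(6)=11; p(7)=15; p(8)=22; p(9)=30; p(10)=42; p(11)=56; p(12)=77. So valid n = 5, 6, 7, 8, 9, 10, 11.

Answer: 5, 6, 7, 8, 9, 10, 11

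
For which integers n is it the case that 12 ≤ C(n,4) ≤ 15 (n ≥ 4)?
C(5,4)=5; C(6,4)=15; C(7,4)=35. So valid n = 6.
Final answer: 6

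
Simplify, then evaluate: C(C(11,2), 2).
1,485

C(11,2) = 55, then C(55, 2) = 1,485.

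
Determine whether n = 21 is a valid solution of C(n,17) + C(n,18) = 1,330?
No

Reasoning: C(21,17) + C(21,18) = 5,985 + 1,330 = 7,315, which does not equal 1,330.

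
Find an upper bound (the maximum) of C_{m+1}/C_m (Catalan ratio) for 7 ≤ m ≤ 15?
C_{m+1}/C_m = 2(2m+1)/(m+2), which increases with m. Maximum at m = 15: 2·31/17 = 62/17.
Final answer: 62/17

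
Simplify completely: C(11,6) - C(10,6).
C(11,6) - C(10,6) = C(10,5) = 252.

Answer: 252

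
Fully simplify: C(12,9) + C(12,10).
By Pascal's identity: C(13,10) = 286.
Final answer: 286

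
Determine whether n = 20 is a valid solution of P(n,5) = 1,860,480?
Yes

Reasoning: P(20,5) = 20·19·18·17·16 = 1,860,480, which equals 1,860,480.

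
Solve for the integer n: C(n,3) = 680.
17
C(n,3) = n(n−1)(n−2)/3! is increasing in n, and n(n−1)(n−2) = 3!·680 = 4,080 ≈ (n−1)^3 gives n ≈ 17.0. Check: C(15,3) = 455, C(16,3) = 560, C(17,3) = 680 ✓. So n = 17.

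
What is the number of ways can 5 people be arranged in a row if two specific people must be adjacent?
48

Explanation: Treat pair as unit: (5-1)! arrangements × 2 internal orders = 48.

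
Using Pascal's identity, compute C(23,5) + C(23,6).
C(23,5) + C(23,6) = C(24,6) = 134,596.

Answer: 134,596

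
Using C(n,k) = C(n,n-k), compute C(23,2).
253

Working:
C(23,2) = C(23,21) = 253.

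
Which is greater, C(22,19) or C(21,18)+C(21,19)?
Equal

Solution: By Pascal's identity: C(22,19) = C(21,18)+C(21,19) = 1,540. Equal.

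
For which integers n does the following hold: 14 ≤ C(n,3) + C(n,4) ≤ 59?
C(4,3)+C(4,4)=5; C(5,3)+C(5,4)=15; C(6,3)+C(6,4)=35; C(7,3)+C(7,4)=70. So valid n = 5, 6.
Final answer: 5, 6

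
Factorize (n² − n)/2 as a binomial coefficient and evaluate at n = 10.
(n² − n)/2 = n(n−1)/2 = C(n,2). At n = 10: C(10,2) = 45.

Answer: C(n,2); C(10,2) = 45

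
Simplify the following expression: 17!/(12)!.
742,560

Solution: This equals 17×16×...×13 = 742,560.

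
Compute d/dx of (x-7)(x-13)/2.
(2x - 20)/2

Solution: d/dx[(x-7)(x-13)] = (x-13) + (x-7) = 2x - 20. Dividing by 2 gives (2x - 20)/2.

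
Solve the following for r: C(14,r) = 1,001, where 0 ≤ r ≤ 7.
4
C(14,r) is increasing for 0 ≤ r ≤ 7. Stepping up (C(14,r+1) = C(14,r)·(14−r)/(r+1)): C(14,1) = 14, C(14,2) = 91, C(14,3) = 364, C(14,4) = 1,001 ✓. So r = 4.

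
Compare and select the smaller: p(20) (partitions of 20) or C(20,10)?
Pentagonal recurrence p(n) = p(n−1) + p(n−2) − p(n−5) − p(n−7) + …: p(20) = p(19) + p(18) − p(15) − p(13) + p(8) + p(5) = 490 + 385 − 176 − 101 + 22 + 7 = 627; C(20,10) = 184,756.

Answer: p(20)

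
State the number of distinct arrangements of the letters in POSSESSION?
75,600

Working:
Word has 10 letters (P=1, O=2, S=4, E=1, I=1, N=1). Arrangements: 10!/Π(k!) = 75,600.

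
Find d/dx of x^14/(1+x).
(14x^13(1+x) - x^14)/(1+x)²

Solution: Quotient rule: [14x^{13}(1+x) - x^14]/(1+x)².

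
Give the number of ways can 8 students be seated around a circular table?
5,040
Circular arrangements: (8-1)! = 5,040.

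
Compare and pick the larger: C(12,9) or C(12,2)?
C(12,9)=220, C(12,2)=66.
Final answer: C(12,9)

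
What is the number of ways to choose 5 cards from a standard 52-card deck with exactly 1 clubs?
1,069,263

Reasoning: 13 clubs and 39 non-clubs: C(13,1) × C(39,4) = 13 × 82251 = 1,069,263.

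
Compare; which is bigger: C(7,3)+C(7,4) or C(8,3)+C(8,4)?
First=70, Second=126.

Answer: C(8,3)+C(8,4)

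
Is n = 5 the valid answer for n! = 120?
Yes

Explanation: 5! = 5·4! = 5·24 = 120, which equals 120.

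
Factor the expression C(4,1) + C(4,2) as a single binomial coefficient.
C(5,2)
By Pascal's identity: C(4,1) + C(4,2) = C(5,2) = 10.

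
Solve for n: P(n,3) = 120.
P(n,3) = n(n−1)(n−2) is increasing in n; n(n−1)(n−2) ≈ (n−1)^3 = 120 gives n ≈ 5.9. Check: P(4,3) = 24, P(5,3) = 60, P(6,3) = 120 ✓. So n = 6.
Final answer: 6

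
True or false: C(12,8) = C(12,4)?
True

Solution: Symmetry C(n,k) = C(n,n-k): C(12,8) = 495 and C(12,4) = 495. Both sides agree, so the statement holds.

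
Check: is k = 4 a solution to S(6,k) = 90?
No

Working:
S(6,4) = 4·S(5,4) + S(5,3) = 4·10 + 25 = 65, which does not equal 90.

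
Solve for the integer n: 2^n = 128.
2^7 = 128, so n = 7.

Answer: 7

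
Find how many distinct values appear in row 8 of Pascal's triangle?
5

Row 8 has entries C(8,0)..C(8,8); by symmetry C(8,k)=C(8,8-k), giving 5 distinct values.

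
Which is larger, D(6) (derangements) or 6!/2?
6!/2

D(6) = (6-1)·[D(5) + D(4)] = 5·[44 + 9] = 265; 6!/2 = 720/2 = 360.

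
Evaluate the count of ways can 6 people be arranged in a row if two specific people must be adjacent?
240

Treat pair as unit: (6-1)! arrangements × 2 internal orders = 240.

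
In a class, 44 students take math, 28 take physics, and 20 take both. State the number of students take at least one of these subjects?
52

Explanation: |A∪B| = |A|+|B|-|A∩B| = 44+28-20 = 52.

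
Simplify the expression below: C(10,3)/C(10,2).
8/3

C(n,k+1)/C(n,k) = (n−k)/(k+1). Here (10−2)/(2+1) = 8/3 = 8/3.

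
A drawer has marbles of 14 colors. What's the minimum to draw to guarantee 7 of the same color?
Worst case: 6 of each = 84. One more: 85.
Final answer: 85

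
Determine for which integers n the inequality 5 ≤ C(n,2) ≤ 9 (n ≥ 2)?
4

Explanation: C(3,2)=3; C(4,2)=6; C(5,2)=10. So valid n = 4.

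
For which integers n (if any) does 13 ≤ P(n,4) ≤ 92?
4

Explanation: P(3,4)=0; P(4,4)=24; P(5,4)=120. So valid n = 4.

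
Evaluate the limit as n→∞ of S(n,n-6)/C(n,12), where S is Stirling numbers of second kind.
The leading term of S(n,n-6) as a polynomial in n is (11)!!·C(n,12), so the ratio → (11)!! = 10395.
Final answer: 10395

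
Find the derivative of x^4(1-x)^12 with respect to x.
4x^3(1-x)^12 - 12x^4(1-x)^11

Product rule: 4x^{3}(1-x)^{12} + x^4·(-12)(1-x)^{11}.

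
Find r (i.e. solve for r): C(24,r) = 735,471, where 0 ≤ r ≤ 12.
8

C(24,r) is increasing for 0 ≤ r ≤ 12. Stepping up (C(24,r+1) = C(24,r)·(24−r)/(r+1)): C(24,1) = 24, C(24,2) = 276, C(24,3) = 2,024, C(24,4) = 10,626, C(24,5) = 42,504, C(24,6) = 134,596, C(24,7) = 346,104, C(24,8) = 735,471 ✓. So r = 8.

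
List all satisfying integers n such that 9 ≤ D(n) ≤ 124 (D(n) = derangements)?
4, 5
Using D(n) = (n−1)[D(n−1) + D(n−2)] with D(1)=0, D(2)=1: D(3)=2; D(4)=9; D(5)=44; D(6)=265. So valid n = 4, 5.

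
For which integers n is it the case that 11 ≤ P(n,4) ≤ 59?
4

P(3,4)=0; P(4,4)=24; P(5,4)=120. So valid n = 4.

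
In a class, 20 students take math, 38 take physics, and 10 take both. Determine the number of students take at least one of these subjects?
48
|A∪B| = |A|+|B|-|A∩B| = 20+38-10 = 48.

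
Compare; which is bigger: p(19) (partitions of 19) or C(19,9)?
C(19,9)

Pentagonal recurrence p(n) = p(n−1) + p(n−2) − p(n−5) − p(n−7) + …: p(19) = p(18) + p(17) − p(14) − p(12) + p(7) + p(4) = 385 + 297 − 135 − 77 + 15 + 5 = 490; C(19,9) = 92,378.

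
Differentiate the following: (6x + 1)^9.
54(6x + 1)^8

Explanation: Chain rule: 9(6x+1)^{8} × 6 = 54(6x+1)^{8}.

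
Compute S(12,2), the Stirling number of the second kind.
Using the Stirling recurrence: S(n,k) = k·S(n-1,k) + S(n-1,k-1)
S(12,2) = 2·S(11,2) + S(11,1)
         = 2·1023 + 1
         = 2046 + 1
         = 2,047
Final answer: 2,047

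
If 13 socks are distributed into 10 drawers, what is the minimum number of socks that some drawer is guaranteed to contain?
2

Working:
Pigeonhole: ⌈13/10⌉ = 2.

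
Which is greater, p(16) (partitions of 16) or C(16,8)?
C(16,8)

Working:
Pentagonal recurrence p(n) = p(n−1) + p(n−2) − p(n−5) − p(n−7) + …: p(16) = p(15) + p(14) − p(11) − p(9) + p(4) + p(1) = 176 + 135 − 56 − 30 + 5 + 1 = 231; C(16,8) = 12,870.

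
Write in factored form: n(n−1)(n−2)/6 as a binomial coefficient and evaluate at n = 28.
C(n,3); C(28,3) = 3,276

Reasoning: n(n−1)(n−2)/6 = n!/(3!(n−3)!) = C(n,3). At n = 28: C(28,3) = 3,276.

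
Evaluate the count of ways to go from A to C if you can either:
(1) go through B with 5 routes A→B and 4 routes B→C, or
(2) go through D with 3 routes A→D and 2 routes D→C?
26

Reasoning: Route via B: 5×4=20. Route via D: 3×2=6. Total: 26.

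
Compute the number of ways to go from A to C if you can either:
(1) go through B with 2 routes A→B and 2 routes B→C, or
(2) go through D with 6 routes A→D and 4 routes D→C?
28

Solution: Route via B: 2×2=4. Route via D: 6×4=24. Total: 28.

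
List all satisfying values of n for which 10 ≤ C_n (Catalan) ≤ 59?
4, 5

Solution: C_3=5; C_4=14; C_5=42; C_6=132. So valid n = 4, 5.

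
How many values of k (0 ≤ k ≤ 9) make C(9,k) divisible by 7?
4
Checking C(9,k) mod 7 for k = 0..9: divisible at k = 3, 4, 5, 6. That's 4 values.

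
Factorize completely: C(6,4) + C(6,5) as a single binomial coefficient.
C(7,5)

Explanation: By Pascal's identity: C(6,4) + C(6,5) = C(7,5) = 21.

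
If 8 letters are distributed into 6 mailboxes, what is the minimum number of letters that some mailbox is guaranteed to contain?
2

Explanation: Pigeonhole: ⌈8/6⌉ = 2.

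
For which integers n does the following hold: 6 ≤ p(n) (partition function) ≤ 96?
5, 6, 7, 8, 9, 10, 11, 12

Tabulating p(n) via p(n) = p(n−1) + p(n−2) − p(n−5) − p(n−7) + …: p(4)=5; p(5)=7; p(6)=11; p(7)=15; p(8)=22; p(9)=30; p(10)=42; p(11)=56; p(12)=77; p(13)=101. So valid n = 5, 6, 7, 8, 9, 10, 11, 12.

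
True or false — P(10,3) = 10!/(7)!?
True

Permutation formula P(n,k) = n!/(n-k)!: 10!/7! = 3,628,800/5,040 = 720 = P(10,3). The statement holds.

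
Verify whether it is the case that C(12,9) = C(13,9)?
False

Reasoning: LHS = C(12,9) = 220; RHS = C(13,9) = 715. 220 ≠ 715, so the statement does not hold.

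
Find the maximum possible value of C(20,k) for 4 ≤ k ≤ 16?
184,756

Reasoning: C(20,k) is maximised at the centre of the row: C(20,10) = 184,756.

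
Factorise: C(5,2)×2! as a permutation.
C(5,2)×2! = [5!/(2!(3)!)]×2! = 5!/(3)! = P(5,2) = 20.

Answer: P(5,2)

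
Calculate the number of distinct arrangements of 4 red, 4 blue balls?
70

Solution: Multinomial: 8!/(4! × 4!) = 70.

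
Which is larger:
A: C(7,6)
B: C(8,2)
A=C(7,6)=7, B=C(8,2)=28.
Final answer: B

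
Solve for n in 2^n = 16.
4
2^4 = 16, so n = 4.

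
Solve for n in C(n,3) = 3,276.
28

Reasoning: C(n,3) = n(n−1)(n−2)/3! is increasing in n, and n(n−1)(n−2) = 3!·3,276 = 19,656 ≈ (n−1)^3 gives n ≈ 28.0. Check: C(26,3) = 2,600, C(27,3) = 2,925, C(28,3) = 3,276 ✓. So n = 28.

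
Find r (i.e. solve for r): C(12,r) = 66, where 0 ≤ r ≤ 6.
2

C(12,r) is increasing for 0 ≤ r ≤ 6. Stepping up (C(12,r+1) = C(12,r)·(12−r)/(r+1)): C(12,1) = 12, C(12,2) = 66 ✓. So r = 2.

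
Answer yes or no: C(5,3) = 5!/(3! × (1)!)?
The correct denominator is 3!×2!, giving C(5,3) = 10; the stated RHS is 5!/(3!×1!) = 20 ≠ 10, so the statement does not hold.

Answer: No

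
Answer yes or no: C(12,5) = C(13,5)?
LHS = C(12,5) = 792; RHS = C(13,5) = 1,287. 792 ≠ 1,287, so the statement does not hold.

Answer: No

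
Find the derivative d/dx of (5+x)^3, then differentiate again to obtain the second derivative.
6(5+x)^1

Explanation: First derivative: 3(5+x)^{2}. Second derivative: 3·2·(5+x)^{1} = 6(5+x)^{1}.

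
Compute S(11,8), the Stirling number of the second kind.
11,880

Solution: Using the Stirling recurrence: S(n,k) = k·S(n-1,k) + S(n-1,k-1)
S(11,8) = 8·S(10,8) + S(10,7)
         = 8·750 + 5880
         = 6000 + 5880
         = 11,880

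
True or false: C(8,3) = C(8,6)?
False

Explanation: C(8,3) = 56 but C(8,6) = 28; symmetry gives C(8,3) = C(8,5), not C(8,6).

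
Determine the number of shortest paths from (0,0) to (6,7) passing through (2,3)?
700

Reasoning: To (2,3): C(5,2)=10. From there: C(8,4)=70. Total: 700.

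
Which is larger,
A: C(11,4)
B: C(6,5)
A

A=C(11,4)=330, B=C(6,5)=6.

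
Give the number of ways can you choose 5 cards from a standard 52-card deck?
2,598,960

C(52,5) = 2,598,960.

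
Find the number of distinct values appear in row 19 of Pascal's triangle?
10

Working:
Row 19 has entries C(19,0)..C(19,19); by symmetry C(19,k)=C(19,19-k), giving 10 distinct values.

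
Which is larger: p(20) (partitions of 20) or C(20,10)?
C(20,10)
Pentagonal recurrence p(n) = p(n−1) + p(n−2) − p(n−5) − p(n−7) + …: p(20) = p(19) + p(18) − p(15) − p(13) + p(8) + p(5) = 490 + 385 − 176 − 101 + 22 + 7 = 627; C(20,10) = 184,756.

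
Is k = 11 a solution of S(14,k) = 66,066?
Yes

Reasoning: S(14,11) = 11·S(13,11) + S(13,10) = 11·2,431 + 39,325 = 66,066, which equals 66,066.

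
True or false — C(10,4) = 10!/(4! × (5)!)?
False

The correct denominator is 4!×6!, giving C(10,4) = 210; the stated RHS is 10!/(4!×5!) = 1,260 ≠ 210, so the statement does not hold.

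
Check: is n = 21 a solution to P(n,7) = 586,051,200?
P(21,7) = 21·20·19·18·17·16·15 = 586,051,200, which equals 586,051,200.

Answer: Yes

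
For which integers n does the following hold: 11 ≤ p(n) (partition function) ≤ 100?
Tabulating p(n) via p(n) = p(n−1) + p(n−2) − p(n−5) − p(n−7) + …: p(5)=7; p(6)=11; p(7)=15; p(8)=22; p(9)=30; p(10)=42; p(11)=56; p(12)=77; p(13)=101. So valid n = 6, 7, 8, 9, 10, 11, 12.

Answer: 6, 7, 8, 9, 10, 11, 12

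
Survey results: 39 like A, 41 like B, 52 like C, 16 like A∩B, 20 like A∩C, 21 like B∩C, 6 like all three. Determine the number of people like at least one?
|A∪B∪C| = 39+41+52-16-20-21+6 = 81.

Answer: 81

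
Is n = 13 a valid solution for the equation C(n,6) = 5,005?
C(13,6) = 13·12·11·10·9·8/6! = 1,235,520/720 = 1,716, which does not equal 5,005.
Final answer: No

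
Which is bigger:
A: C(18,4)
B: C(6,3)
A

Reasoning: A=C(18,4)=3,060, B=C(6,3)=20.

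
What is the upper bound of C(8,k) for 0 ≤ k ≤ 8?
70

Maximum at k = 4: C(8,4) = 70.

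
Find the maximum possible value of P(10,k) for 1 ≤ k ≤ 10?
P(10,k) increases in k, so maximum at k = 10: 10! = 3,628,800.
Final answer: 3,628,800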